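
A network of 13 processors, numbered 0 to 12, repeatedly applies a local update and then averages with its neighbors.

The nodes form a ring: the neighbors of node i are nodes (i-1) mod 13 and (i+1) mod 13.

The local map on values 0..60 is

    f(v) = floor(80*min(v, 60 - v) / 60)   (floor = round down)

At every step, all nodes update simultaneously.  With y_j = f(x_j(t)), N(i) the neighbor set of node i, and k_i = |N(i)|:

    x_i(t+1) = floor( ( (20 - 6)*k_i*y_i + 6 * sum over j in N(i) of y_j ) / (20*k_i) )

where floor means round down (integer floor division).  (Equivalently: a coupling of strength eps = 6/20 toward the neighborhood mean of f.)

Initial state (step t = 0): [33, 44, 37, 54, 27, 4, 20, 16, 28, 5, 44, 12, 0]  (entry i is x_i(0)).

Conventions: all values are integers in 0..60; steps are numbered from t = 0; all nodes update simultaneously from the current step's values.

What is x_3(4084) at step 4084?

Answer: x_3(4084) = 30
Key observation: The state at step 13, [37, 37, 37, 37, 36, 33, 34, 36, 34, 33, 36, 37, 37], reappears at step 23: the system is in a cycle of period 10 from step 13 on.  Therefore the state at step 4084 equals the state at step 13 + ((4084 - 13) mod 10) = 14, which is [30, 30, 30, 30, 32, 35, 34, 32, 34, 35, 32, 30, 30].

Derivation:
t=0: [33, 44, 37, 54, 27, 4, 20, 16, 28, 5, 44, 12, 0]
t=1: [28, 24, 25, 15, 27, 12, 22, 24, 29, 12, 18, 14, 7]
t=2: [32, 32, 30, 24, 30, 20, 27, 32, 33, 20, 21, 17, 14]
t=3: [34, 37, 38, 34, 36, 29, 34, 36, 34, 27, 26, 22, 21]
t=4: [32, 30, 29, 32, 33, 36, 34, 32, 34, 35, 33, 29, 29]
t=5: [37, 39, 38, 37, 35, 32, 34, 36, 34, 33, 35, 37, 37]
t=6: [29, 28, 29, 30, 33, 35, 34, 32, 34, 35, 33, 30, 30]
t=7: [38, 37, 38, 39, 36, 33, 34, 36, 34, 33, 36, 39, 39]
t=8: [29, 29, 29, 28, 32, 35, 34, 32, 34, 35, 32, 28, 28]
t=9: [37, 38, 37, 37, 36, 33, 34, 36, 34, 33, 36, 37, 37]
t=10: [29, 29, 29, 30, 32, 35, 34, 32, 34, 35, 32, 30, 30]
t=11: [38, 38, 38, 39, 36, 33, 34, 36, 34, 33, 36, 39, 39]
t=12: [28, 29, 28, 28, 32, 35, 34, 32, 34, 35, 32, 28, 28]
t=13: [37, 37, 37, 37, 36, 33, 34, 36, 34, 33, 36, 37, 37]
t=14: [30, 30, 30, 30, 32, 35, 34, 32, 34, 35, 32, 30, 30]
t=15: [40, 40, 40, 39, 36, 33, 34, 36, 34, 33, 36, 39, 40]
t=16: [26, 26, 26, 28, 32, 35, 34, 32, 34, 35, 32, 28, 26]
t=17: [34, 34, 34, 36, 36, 33, 34, 36, 34, 33, 36, 36, 34]
t=18: [34, 34, 33, 32, 32, 35, 34, 32, 34, 35, 32, 32, 33]
t=19: [34, 34, 35, 36, 36, 33, 34, 36, 34, 33, 36, 36, 35]
t=20: [33, 33, 33, 32, 32, 35, 34, 32, 34, 35, 32, 32, 33]
t=21: [36, 36, 36, 36, 36, 33, 34, 36, 34, 33, 36, 36, 36]
t=22: [32, 32, 32, 32, 32, 35, 34, 32, 34, 35, 32, 32, 32]
t=23: [37, 37, 37, 37, 36, 33, 34, 36, 34, 33, 36, 37, 37]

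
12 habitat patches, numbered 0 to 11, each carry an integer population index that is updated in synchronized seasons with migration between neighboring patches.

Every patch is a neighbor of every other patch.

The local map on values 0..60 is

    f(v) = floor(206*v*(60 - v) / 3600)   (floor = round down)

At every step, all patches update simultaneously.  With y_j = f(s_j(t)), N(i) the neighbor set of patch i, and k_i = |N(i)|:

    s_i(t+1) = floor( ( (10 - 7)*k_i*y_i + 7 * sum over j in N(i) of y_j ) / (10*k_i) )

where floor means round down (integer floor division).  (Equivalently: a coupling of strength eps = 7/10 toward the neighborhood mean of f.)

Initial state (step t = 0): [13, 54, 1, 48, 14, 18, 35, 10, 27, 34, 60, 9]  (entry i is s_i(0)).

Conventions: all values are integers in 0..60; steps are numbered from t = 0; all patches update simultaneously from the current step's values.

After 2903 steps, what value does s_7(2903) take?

Simulating step by step:
t=0: [13, 54, 1, 48, 14, 18, 35, 10, 27, 34, 60, 9]
t=1: [31, 27, 24, 31, 32, 33, 35, 30, 35, 35, 23, 29]
t=2: [50, 50, 49, 50, 50, 50, 50, 50, 50, 50, 49, 50]
t=3: [28, 28, 28, 28, 28, 28, 28, 28, 28, 28, 28, 28]
t=4: [51, 51, 51, 51, 51, 51, 51, 51, 51, 51, 51, 51]
t=5: [26, 26, 26, 26, 26, 26, 26, 26, 26, 26, 26, 26]
t=6: [50, 50, 50, 50, 50, 50, 50, 50, 50, 50, 50, 50]
t=7: [28, 28, 28, 28, 28, 28, 28, 28, 28, 28, 28, 28]

Answer: s_7(2903) = 28
Key observation: The state at step 3, [28, 28, 28, 28, 28, 28, 28, 28, 28, 28, 28, 28], reappears at step 7: the system is in a cycle of period 4 from step 3 on.  Therefore the state at step 2903 equals the state at step 3 + ((2903 - 3) mod 4) = 3, which is [28, 28, 28, 28, 28, 28, 28, 28, 28, 28, 28, 28].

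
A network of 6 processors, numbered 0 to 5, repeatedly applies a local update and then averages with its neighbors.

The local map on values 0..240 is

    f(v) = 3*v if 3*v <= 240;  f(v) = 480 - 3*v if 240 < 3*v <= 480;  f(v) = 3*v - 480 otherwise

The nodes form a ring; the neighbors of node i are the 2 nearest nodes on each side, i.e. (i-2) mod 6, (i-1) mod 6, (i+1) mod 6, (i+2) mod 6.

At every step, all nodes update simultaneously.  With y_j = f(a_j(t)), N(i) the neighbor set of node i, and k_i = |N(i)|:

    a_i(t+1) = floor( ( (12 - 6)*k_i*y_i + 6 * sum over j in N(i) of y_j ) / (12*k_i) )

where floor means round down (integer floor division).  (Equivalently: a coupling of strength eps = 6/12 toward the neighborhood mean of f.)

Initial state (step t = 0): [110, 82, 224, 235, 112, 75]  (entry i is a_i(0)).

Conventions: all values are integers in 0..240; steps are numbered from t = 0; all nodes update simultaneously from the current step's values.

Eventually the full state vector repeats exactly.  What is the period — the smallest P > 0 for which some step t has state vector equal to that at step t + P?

Simulating step by step:
t=0: [110, 82, 224, 235, 112, 75]
t=1: [174, 216, 190, 211, 171, 206]
t=2: [74, 136, 94, 130, 69, 118]
t=3: [186, 115, 172, 120, 183, 136]
t=4: [78, 105, 68, 99, 72, 86]
t=5: [217, 187, 201, 192, 213, 210]
t=6: [149, 108, 124, 112, 147, 138]
t=7: [62, 121, 100, 118, 63, 79]
t=8: [183, 149, 167, 153, 185, 195]
t=9: [63, 43, 35, 39, 64, 77]
t=10: [176, 144, 130, 140, 176, 193]
t=11: [59, 61, 70, 65, 61, 75]
t=12: [188, 192, 197, 197, 192, 204]
t=13: [96, 102, 103, 109, 102, 114]
t=14: [178, 168, 172, 158, 168, 155]
t=15: [39, 25, 31, 15, 25, 21]
t=16: [96, 77, 85, 60, 77, 70]
t=17: [208, 216, 216, 202, 216, 209]
t=18: [153, 157, 159, 144, 157, 149]
t=19: [17, 17, 12, 30, 17, 27]
t=20: [52, 57, 48, 72, 57, 70]
t=21: [165, 176, 161, 195, 176, 194]
t=22: [32, 52, 28, 77, 52, 78]
t=23: [126, 158, 121, 194, 158, 196]
t=24: [80, 56, 85, 80, 56, 81]
t=25: [219, 201, 214, 219, 201, 220]
t=26: [162, 148, 156, 162, 148, 165]
t=27: [15, 22, 16, 15, 22, 18]
t=28: [51, 57, 51, 51, 57, 54]
t=29: [158, 163, 157, 158, 163, 162]
t=30: [7, 7, 8, 7, 7, 6]
t=31: [21, 21, 22, 21, 21, 19]
t=32: [62, 62, 64, 62, 62, 60]
t=33: [186, 186, 189, 186, 186, 183]
t=34: [78, 78, 82, 78, 78, 73]
t=35: [232, 232, 234, 232, 232, 226]
t=36: [214, 214, 219, 214, 214, 207]
t=37: [161, 161, 169, 161, 161, 151]
t=38: [9, 9, 15, 9, 9, 15]
t=39: [31, 31, 36, 31, 31, 36]
t=40: [96, 96, 100, 96, 96, 100]
t=41: [189, 189, 186, 189, 189, 186]
t=42: [84, 84, 82, 84, 84, 82]
t=43: [229, 229, 231, 229, 229, 231]
t=44: [208, 208, 210, 208, 208, 210]
t=45: [145, 145, 147, 145, 145, 147]
t=46: [43, 43, 42, 43, 43, 42]
t=47: [128, 128, 127, 128, 128, 127]
t=48: [96, 96, 97, 96, 96, 97]
t=49: [191, 191, 190, 191, 191, 190]
t=50: [92, 92, 91, 92, 92, 91]
t=51: [204, 204, 205, 204, 204, 205]
t=52: [132, 132, 133, 132, 132, 133]
t=53: [83, 83, 82, 83, 83, 82]
t=54: [231, 231, 232, 231, 231, 232]
t=55: [213, 213, 214, 213, 213, 214]
t=56: [159, 159, 160, 159, 159, 160]
t=57: [2, 2, 1, 2, 2, 1]
t=58: [5, 5, 4, 5, 5, 4]
t=59: [14, 14, 13, 14, 14, 13]
t=60: [41, 41, 40, 41, 41, 40]
t=61: [122, 122, 121, 122, 122, 121]
t=62: [114, 114, 115, 114, 114, 115]
t=63: [137, 137, 136, 137, 137, 136]
t=64: [69, 69, 70, 69, 69, 70]
t=65: [207, 207, 208, 207, 207, 208]
t=66: [141, 141, 142, 141, 141, 142]
t=67: [56, 56, 55, 56, 56, 55]
t=68: [167, 167, 166, 167, 167, 166]
t=69: [20, 20, 19, 20, 20, 19]
t=70: [59, 59, 58, 59, 59, 58]
t=71: [176, 176, 175, 176, 176, 175]
t=72: [47, 47, 46, 47, 47, 46]
t=73: [140, 140, 139, 140, 140, 139]
t=74: [60, 60, 61, 60, 60, 61]
t=75: [180, 180, 181, 180, 180, 181]
t=76: [60, 60, 61, 60, 60, 61]

Answer: 2
Key observation: The state at step 74, [60, 60, 61, 60, 60, 61], reappears at step 76 — and no state repeats earlier — so the cycle the system enters has period 2.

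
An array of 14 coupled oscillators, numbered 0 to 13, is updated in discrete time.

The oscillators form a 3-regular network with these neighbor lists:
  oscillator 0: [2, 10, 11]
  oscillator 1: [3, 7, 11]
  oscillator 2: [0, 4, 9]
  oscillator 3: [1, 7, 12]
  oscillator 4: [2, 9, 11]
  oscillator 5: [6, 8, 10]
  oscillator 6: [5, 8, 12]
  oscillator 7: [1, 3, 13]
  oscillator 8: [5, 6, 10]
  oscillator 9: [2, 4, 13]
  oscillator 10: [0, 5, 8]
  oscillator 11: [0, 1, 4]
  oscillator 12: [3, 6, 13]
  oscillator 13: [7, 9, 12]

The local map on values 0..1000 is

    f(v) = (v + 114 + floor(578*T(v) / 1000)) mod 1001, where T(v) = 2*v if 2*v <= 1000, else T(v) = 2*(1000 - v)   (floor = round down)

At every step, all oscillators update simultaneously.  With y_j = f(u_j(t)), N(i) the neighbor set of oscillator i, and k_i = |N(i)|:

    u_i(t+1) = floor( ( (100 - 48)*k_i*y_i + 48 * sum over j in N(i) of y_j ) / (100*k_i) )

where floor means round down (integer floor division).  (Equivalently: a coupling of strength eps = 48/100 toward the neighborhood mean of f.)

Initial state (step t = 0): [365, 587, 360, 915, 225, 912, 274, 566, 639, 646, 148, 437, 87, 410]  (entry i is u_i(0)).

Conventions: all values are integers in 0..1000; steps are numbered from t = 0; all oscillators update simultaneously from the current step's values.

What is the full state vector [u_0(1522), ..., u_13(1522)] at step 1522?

Simulating step by step:
t=0: [365, 587, 360, 915, 225, 912, 274, 566, 639, 646, 148, 437, 87, 410]
t=1: [688, 149, 729, 170, 489, 274, 461, 301, 289, 485, 416, 296, 448, 622]
t=2: [230, 545, 158, 453, 257, 502, 298, 570, 514, 161, 261, 513, 161, 248]
t=3: [527, 168, 514, 178, 523, 358, 527, 240, 357, 522, 509, 331, 478, 513]
t=4: [289, 560, 187, 458, 289, 661, 402, 513, 660, 187, 410, 565, 213, 251]
t=5: [654, 169, 587, 202, 577, 428, 654, 247, 429, 574, 689, 358, 575, 545]
t=6: [282, 581, 175, 493, 291, 76, 126, 529, 77, 179, 121, 591, 236, 255]
t=7: [541, 178, 569, 248, 571, 310, 388, 259, 311, 562, 398, 353, 519, 553]
t=8: [420, 609, 180, 554, 290, 839, 774, 561, 840, 180, 785, 592, 382, 261]
t=9: [141, 176, 462, 301, 573, 140, 270, 259, 140, 567, 122, 240, 648, 610]
t=10: [395, 586, 180, 609, 240, 453, 521, 577, 453, 167, 395, 502, 347, 253]
t=11: [766, 178, 592, 284, 514, 244, 263, 254, 244, 533, 684, 382, 611, 584]
t=12: [281, 630, 175, 590, 305, 570, 586, 567, 570, 182, 312, 620, 343, 255]
t=13: [605, 172, 574, 284, 587, 276, 286, 255, 276, 571, 581, 355, 606, 591]
t=14: [288, 614, 177, 588, 289, 627, 634, 566, 627, 178, 347, 590, 351, 254]
t=15: [626, 175, 572, 287, 570, 281, 282, 255, 281, 561, 620, 354, 613, 591]
t=16: [285, 618, 178, 592, 291, 631, 632, 568, 631, 179, 346, 590, 350, 254]
t=17: [623, 174, 573, 286, 572, 280, 281, 255, 280, 563, 617, 354, 612, 591]
t=18: [285, 617, 178, 591, 291, 630, 631, 567, 630, 179, 346, 590, 349, 254]
t=19: [623, 174, 573, 286, 572, 280, 281, 255, 280, 563, 617, 354, 611, 590]
t=20: [285, 617, 178, 591, 291, 630, 631, 567, 630, 179, 346, 590, 349, 254]

Answer: [285, 617, 178, 591, 291, 630, 631, 567, 630, 179, 346, 590, 349, 254]
Key observation: The state at step 18, [285, 617, 178, 591, 291, 630, 631, 567, 630, 179, 346, 590, 349, 254], reappears at step 20: the system is in a cycle of period 2 from step 18 on.  Therefore the state at step 1522 equals the state at step 18 + ((1522 - 18) mod 2) = 18, which is [285, 617, 178, 591, 291, 630, 631, 567, 630, 179, 346, 590, 349, 254].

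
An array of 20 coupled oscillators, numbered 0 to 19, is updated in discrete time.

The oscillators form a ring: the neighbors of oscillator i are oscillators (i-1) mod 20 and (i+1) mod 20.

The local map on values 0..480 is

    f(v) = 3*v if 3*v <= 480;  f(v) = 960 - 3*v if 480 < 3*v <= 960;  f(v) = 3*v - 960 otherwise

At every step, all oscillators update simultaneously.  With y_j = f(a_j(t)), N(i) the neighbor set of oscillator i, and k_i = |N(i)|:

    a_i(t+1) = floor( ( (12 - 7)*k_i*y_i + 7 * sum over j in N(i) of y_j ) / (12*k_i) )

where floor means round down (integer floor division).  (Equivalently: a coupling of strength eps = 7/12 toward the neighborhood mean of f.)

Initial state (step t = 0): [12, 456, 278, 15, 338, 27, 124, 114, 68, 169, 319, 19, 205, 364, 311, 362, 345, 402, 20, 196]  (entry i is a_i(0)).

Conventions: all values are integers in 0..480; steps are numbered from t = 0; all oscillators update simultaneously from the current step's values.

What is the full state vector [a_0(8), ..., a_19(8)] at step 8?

Answer: [139, 157, 260, 351, 385, 353, 291, 278, 312, 350, 337, 284, 194, 157, 236, 317, 334, 324, 296, 225]

Derivation:
t=0: [12, 456, 278, 15, 338, 27, 124, 114, 68, 169, 319, 19, 205, 364, 311, 362, 345, 402, 20, 196]
t=1: [242, 217, 184, 71, 59, 158, 278, 310, 316, 249, 150, 125, 198, 163, 86, 82, 139, 141, 205, 183]
t=2: [307, 316, 322, 259, 274, 285, 199, 52, 75, 223, 359, 394, 399, 378, 316, 299, 368, 398, 387, 340]
t=3: [37, 18, 59, 118, 141, 189, 227, 236, 224, 221, 198, 195, 214, 145, 74, 71, 146, 198, 169, 95]
t=4: [145, 106, 192, 322, 394, 368, 304, 270, 280, 314, 348, 355, 368, 338, 281, 281, 351, 412, 378, 283]
t=5: [306, 371, 254, 179, 136, 138, 105, 111, 99, 67, 70, 110, 106, 98, 98, 110, 153, 192, 185, 223]
t=6: [147, 133, 250, 353, 414, 383, 349, 317, 279, 231, 242, 291, 314, 301, 304, 357, 399, 412, 365, 251]
t=7: [360, 356, 232, 184, 201, 186, 94, 65, 131, 215, 200, 109, 49, 43, 69, 129, 211, 223, 197, 254]
t=8: [139, 157, 260, 351, 385, 353, 291, 278, 312, 350, 337, 284, 194, 157, 236, 317, 334, 324, 296, 225]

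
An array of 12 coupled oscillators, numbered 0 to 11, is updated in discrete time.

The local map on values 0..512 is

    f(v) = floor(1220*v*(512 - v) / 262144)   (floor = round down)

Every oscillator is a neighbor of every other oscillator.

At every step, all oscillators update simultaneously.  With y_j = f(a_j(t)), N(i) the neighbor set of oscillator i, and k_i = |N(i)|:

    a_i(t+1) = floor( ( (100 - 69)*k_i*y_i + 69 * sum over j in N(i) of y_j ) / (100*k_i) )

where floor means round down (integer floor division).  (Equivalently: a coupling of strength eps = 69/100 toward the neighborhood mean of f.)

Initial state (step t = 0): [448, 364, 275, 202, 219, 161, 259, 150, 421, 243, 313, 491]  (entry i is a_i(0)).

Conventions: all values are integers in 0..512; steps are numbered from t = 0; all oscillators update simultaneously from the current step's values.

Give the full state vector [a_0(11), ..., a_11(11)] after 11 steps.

Simulating step by step:
t=0: [448, 364, 275, 202, 219, 161, 259, 150, 421, 243, 313, 491]
t=1: [215, 244, 257, 254, 256, 247, 257, 244, 226, 257, 254, 194]
t=2: [300, 302, 302, 302, 302, 302, 302, 302, 301, 302, 302, 298]
t=3: [295, 295, 295, 295, 295, 295, 295, 295, 295, 295, 295, 295]
t=4: [297, 297, 297, 297, 297, 297, 297, 297, 297, 297, 297, 297]
t=5: [297, 297, 297, 297, 297, 297, 297, 297, 297, 297, 297, 297]
t=6: [297, 297, 297, 297, 297, 297, 297, 297, 297, 297, 297, 297]
t=7: [297, 297, 297, 297, 297, 297, 297, 297, 297, 297, 297, 297]
t=8: [297, 297, 297, 297, 297, 297, 297, 297, 297, 297, 297, 297]
t=9: [297, 297, 297, 297, 297, 297, 297, 297, 297, 297, 297, 297]
t=10: [297, 297, 297, 297, 297, 297, 297, 297, 297, 297, 297, 297]
t=11: [297, 297, 297, 297, 297, 297, 297, 297, 297, 297, 297, 297]

Answer: [297, 297, 297, 297, 297, 297, 297, 297, 297, 297, 297, 297]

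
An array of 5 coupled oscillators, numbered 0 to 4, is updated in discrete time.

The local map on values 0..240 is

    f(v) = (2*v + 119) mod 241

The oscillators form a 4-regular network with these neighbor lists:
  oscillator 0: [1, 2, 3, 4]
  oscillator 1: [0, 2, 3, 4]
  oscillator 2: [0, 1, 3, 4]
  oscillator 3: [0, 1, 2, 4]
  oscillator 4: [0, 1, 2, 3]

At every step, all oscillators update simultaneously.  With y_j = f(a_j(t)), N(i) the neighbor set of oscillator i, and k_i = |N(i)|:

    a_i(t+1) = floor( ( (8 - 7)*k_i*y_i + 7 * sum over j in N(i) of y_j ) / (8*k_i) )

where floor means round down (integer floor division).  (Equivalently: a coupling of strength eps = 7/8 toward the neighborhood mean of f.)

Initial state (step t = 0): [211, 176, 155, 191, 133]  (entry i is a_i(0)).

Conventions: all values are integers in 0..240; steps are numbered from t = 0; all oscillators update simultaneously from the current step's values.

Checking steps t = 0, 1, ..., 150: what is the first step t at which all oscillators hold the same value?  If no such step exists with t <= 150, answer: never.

Simulating step by step:
t=0: [211, 176, 155, 191, 133]  (not all equal)
t=1: [134, 118, 122, 138, 126]  (not all equal)
t=2: [132, 135, 134, 131, 133]  (not all equal)
t=3: [144, 143, 143, 144, 144]  (not all equal)
t=4: [165, 165, 165, 165, 165]  (all equal)

Answer: 4
Key observation: Synchronization is absorbing here: once all oscillators are equal they stay equal, and step 4 is the first all-equal step.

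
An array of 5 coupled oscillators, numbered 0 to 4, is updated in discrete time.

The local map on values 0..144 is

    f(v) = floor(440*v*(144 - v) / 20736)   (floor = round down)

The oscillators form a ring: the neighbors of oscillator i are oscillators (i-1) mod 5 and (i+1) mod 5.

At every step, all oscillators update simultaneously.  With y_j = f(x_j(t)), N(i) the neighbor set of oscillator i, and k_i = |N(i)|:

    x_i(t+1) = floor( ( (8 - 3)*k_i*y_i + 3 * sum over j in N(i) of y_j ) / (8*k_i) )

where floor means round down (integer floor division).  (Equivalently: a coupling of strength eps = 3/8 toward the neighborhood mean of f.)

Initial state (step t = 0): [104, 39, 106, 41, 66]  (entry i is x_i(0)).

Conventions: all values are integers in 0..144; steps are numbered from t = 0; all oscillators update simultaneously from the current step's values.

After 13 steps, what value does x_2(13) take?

Simulating step by step:
t=0: [104, 39, 106, 41, 66]
t=1: [91, 86, 85, 92, 101]
t=2: [100, 104, 104, 100, 95]
t=3: [93, 88, 88, 93, 96]
t=4: [100, 103, 103, 100, 98]
t=5: [92, 89, 89, 92, 94]
t=6: [101, 102, 102, 101, 99]
t=7: [92, 90, 90, 92, 93]
t=8: [101, 102, 102, 101, 100]
t=9: [91, 90, 90, 91, 92]
t=10: [102, 102, 102, 102, 101]
t=11: [90, 90, 90, 90, 91]
t=12: [102, 103, 103, 102, 102]
t=13: [89, 89, 89, 89, 90]

Answer: x_2(13) = 89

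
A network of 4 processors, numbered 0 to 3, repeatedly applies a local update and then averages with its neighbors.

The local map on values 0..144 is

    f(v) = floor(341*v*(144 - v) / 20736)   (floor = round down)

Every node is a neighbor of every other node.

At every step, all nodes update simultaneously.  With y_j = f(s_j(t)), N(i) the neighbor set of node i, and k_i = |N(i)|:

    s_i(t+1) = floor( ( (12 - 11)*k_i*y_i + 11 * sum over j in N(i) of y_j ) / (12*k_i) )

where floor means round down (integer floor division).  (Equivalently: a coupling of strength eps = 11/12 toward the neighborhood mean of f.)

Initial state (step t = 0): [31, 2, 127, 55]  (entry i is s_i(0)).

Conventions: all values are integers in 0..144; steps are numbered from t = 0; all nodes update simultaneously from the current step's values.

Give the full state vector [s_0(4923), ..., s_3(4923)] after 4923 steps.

Answer: [83, 83, 83, 83]
Key observation: The state at step 5, [83, 83, 83, 83], reappears at step 6: the system is in a cycle of period 1 from step 5 on.  Therefore the state at step 4923 equals the state at step 5 + ((4923 - 5) mod 1) = 5, which is [83, 83, 83, 83].

Derivation:
t=0: [31, 2, 127, 55]
t=1: [41, 52, 46, 36]
t=2: [71, 69, 70, 72]
t=3: [85, 85, 85, 85]
t=4: [82, 82, 82, 82]
t=5: [83, 83, 83, 83]
t=6: [83, 83, 83, 83]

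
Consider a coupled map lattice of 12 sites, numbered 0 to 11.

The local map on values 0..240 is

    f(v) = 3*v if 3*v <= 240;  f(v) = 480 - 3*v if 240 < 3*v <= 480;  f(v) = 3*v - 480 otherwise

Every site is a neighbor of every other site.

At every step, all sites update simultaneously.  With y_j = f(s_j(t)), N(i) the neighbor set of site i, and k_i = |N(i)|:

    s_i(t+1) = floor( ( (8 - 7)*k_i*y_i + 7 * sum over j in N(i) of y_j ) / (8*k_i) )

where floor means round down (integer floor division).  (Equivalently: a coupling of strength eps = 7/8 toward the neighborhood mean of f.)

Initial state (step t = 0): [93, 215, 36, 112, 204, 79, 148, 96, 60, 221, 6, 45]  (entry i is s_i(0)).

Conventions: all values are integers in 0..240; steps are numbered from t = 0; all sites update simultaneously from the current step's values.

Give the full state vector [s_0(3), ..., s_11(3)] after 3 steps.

Answer: [144, 144, 144, 144, 144, 144, 144, 144, 144, 144, 144, 144]

Derivation:
t=0: [93, 215, 36, 112, 204, 79, 148, 96, 60, 221, 6, 45]
t=1: [146, 145, 142, 144, 143, 148, 139, 146, 145, 146, 138, 143]
t=2: [48, 48, 48, 48, 48, 48, 49, 48, 48, 48, 49, 48]
t=3: [144, 144, 144, 144, 144, 144, 144, 144, 144, 144, 144, 144]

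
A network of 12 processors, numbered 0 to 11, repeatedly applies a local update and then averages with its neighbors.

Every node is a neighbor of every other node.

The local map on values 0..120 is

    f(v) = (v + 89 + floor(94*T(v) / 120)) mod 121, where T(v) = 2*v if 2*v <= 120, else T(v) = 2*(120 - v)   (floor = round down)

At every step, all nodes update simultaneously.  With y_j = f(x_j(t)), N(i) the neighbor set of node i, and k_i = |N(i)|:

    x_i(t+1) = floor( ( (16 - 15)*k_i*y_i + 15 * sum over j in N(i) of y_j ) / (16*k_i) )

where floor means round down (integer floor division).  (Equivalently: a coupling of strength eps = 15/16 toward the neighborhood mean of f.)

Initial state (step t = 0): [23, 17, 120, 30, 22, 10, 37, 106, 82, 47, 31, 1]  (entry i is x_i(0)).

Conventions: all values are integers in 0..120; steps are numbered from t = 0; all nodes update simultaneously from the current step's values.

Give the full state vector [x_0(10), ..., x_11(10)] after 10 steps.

Answer: [99, 99, 99, 99, 99, 99, 99, 99, 99, 99, 99, 99]

Derivation:
t=0: [23, 17, 120, 30, 22, 10, 37, 106, 82, 47, 31, 1]
t=1: [67, 68, 66, 67, 67, 65, 66, 66, 65, 66, 67, 66]
t=2: [118, 118, 118, 118, 118, 118, 118, 118, 118, 118, 118, 118]
t=3: [89, 89, 89, 89, 89, 89, 89, 89, 89, 89, 89, 89]
t=4: [105, 105, 105, 105, 105, 105, 105, 105, 105, 105, 105, 105]
t=5: [96, 96, 96, 96, 96, 96, 96, 96, 96, 96, 96, 96]
t=6: [101, 101, 101, 101, 101, 101, 101, 101, 101, 101, 101, 101]
t=7: [98, 98, 98, 98, 98, 98, 98, 98, 98, 98, 98, 98]
t=8: [100, 100, 100, 100, 100, 100, 100, 100, 100, 100, 100, 100]
t=9: [99, 99, 99, 99, 99, 99, 99, 99, 99, 99, 99, 99]
t=10: [99, 99, 99, 99, 99, 99, 99, 99, 99, 99, 99, 99]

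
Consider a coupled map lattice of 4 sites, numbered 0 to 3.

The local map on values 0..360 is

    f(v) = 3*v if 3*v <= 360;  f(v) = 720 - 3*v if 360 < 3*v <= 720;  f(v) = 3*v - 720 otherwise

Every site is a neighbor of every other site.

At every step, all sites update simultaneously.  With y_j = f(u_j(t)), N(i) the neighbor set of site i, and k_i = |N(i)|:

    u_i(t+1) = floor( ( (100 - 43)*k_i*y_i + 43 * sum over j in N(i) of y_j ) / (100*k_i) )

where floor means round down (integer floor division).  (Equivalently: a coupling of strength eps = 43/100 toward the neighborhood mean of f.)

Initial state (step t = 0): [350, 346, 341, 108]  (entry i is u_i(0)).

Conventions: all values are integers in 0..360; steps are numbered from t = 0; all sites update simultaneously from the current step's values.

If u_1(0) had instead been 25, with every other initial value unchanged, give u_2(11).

Answer: u_2(11) = 318
Key observation: This trace re-runs the system from the modified initial state.

Derivation:
t=0: [350, 25, 341, 108]
t=1: [288, 179, 277, 286]
t=2: [144, 160, 129, 141]
t=3: [288, 268, 308, 292]
t=4: [145, 120, 171, 150]
t=5: [282, 314, 249, 276]
t=6: [122, 163, 80, 115]
t=7: [318, 266, 270, 314]
t=8: [189, 122, 127, 184]
t=9: [210, 296, 289, 217]
t=10: [106, 139, 130, 97]
t=11: [313, 307, 318, 302]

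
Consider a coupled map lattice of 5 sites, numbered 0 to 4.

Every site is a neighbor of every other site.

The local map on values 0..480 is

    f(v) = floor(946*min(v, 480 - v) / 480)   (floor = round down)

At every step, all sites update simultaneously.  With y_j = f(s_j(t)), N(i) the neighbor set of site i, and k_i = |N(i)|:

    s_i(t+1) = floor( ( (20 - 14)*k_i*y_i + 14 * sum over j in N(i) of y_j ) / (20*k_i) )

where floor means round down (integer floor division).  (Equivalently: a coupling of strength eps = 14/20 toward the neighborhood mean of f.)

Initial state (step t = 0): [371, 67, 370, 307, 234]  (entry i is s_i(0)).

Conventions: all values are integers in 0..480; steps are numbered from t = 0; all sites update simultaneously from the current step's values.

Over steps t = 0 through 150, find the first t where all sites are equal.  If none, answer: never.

Simulating step by step:
t=0: [371, 67, 370, 307, 234]  (not all equal)
t=1: [265, 255, 265, 281, 296]  (not all equal)
t=2: [410, 412, 410, 406, 402]  (not all equal)
t=3: [140, 140, 140, 141, 142]  (not all equal)
t=4: [276, 276, 276, 276, 276]  (all equal)

Answer: 4
Key observation: Synchronization is absorbing here: once all sites are equal they stay equal, and step 4 is the first all-equal step.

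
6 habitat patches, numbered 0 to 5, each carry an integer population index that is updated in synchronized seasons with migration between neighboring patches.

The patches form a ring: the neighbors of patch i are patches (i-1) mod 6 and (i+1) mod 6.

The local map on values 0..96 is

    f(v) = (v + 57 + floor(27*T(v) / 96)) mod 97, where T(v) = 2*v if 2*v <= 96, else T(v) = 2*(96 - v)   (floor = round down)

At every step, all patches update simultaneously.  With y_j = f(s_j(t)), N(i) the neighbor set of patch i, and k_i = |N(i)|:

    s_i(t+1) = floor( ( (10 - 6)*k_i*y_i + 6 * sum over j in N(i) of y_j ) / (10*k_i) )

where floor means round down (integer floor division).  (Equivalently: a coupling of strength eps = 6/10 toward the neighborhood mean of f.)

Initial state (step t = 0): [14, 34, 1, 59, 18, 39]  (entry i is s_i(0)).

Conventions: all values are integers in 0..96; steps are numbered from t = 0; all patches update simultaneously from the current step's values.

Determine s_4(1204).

Answer: s_4(1204) = 48
Key observation: The state at step 9, [35, 35, 35, 35, 35, 35], reappears at step 13: the system is in a cycle of period 4 from step 9 on.  Therefore the state at step 1204 equals the state at step 9 + ((1204 - 9) mod 4) = 12, which is [48, 48, 48, 48, 48, 48].

Derivation:
t=0: [14, 34, 1, 59, 18, 39]
t=1: [41, 46, 38, 58, 51, 56]
t=2: [30, 25, 28, 32, 37, 33]
t=3: [34, 41, 33, 10, 13, 11]
t=4: [34, 16, 33, 55, 74, 56]
t=5: [41, 40, 40, 32, 41, 32]
t=6: [19, 22, 18, 17, 15, 18]
t=7: [87, 87, 86, 82, 82, 83]
t=8: [51, 51, 50, 49, 49, 50]
t=9: [35, 35, 35, 35, 35, 35]
t=10: [14, 14, 14, 14, 14, 14]
t=11: [78, 78, 78, 78, 78, 78]
t=12: [48, 48, 48, 48, 48, 48]
t=13: [35, 35, 35, 35, 35, 35]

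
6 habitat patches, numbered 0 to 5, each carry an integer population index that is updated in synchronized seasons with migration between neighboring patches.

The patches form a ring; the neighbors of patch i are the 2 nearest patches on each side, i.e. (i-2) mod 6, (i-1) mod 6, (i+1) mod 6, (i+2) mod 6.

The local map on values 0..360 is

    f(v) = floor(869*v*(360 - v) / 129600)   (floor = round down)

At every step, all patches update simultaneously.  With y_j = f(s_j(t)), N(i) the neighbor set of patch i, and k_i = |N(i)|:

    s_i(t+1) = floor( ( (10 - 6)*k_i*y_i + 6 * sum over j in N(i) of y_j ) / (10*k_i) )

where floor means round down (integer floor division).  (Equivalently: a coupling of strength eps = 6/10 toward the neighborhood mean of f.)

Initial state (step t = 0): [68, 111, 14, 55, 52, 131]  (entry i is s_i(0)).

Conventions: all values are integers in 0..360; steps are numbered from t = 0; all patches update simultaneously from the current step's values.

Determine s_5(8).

Answer: s_5(8) = 210

Derivation:
t=0: [68, 111, 14, 55, 52, 131]
t=1: [131, 145, 93, 123, 114, 160]
t=2: [196, 200, 185, 194, 191, 204]
t=3: [215, 214, 215, 215, 215, 214]
t=4: [209, 209, 209, 209, 209, 209]
t=5: [211, 211, 211, 211, 211, 211]
t=6: [210, 210, 210, 210, 210, 210]
t=7: [211, 211, 211, 211, 211, 211]
t=8: [210, 210, 210, 210, 210, 210]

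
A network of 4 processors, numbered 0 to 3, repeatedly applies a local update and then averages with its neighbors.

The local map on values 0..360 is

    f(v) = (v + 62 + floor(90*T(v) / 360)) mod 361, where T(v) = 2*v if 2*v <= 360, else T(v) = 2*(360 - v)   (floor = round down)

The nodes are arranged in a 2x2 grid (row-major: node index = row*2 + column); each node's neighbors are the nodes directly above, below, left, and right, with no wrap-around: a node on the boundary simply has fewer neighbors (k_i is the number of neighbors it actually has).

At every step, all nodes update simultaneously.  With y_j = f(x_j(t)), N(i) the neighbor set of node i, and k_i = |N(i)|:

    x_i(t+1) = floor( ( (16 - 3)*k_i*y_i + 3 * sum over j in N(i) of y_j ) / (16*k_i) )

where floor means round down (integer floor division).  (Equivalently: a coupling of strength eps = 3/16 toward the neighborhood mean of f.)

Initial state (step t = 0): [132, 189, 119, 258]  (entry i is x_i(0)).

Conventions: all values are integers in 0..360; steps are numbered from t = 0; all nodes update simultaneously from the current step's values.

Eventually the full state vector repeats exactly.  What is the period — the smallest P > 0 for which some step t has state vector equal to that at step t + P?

Answer: 10
Key observation: The state at step 37, [155, 255, 44, 36], reappears at step 47 — and no state repeats earlier — so the cycle the system enters has period 10.

Derivation:
t=0: [132, 189, 119, 258]
t=1: [265, 298, 220, 62]
t=2: [46, 40, 301, 161]
t=3: [120, 139, 65, 260]
t=4: [236, 243, 152, 49]
t=5: [319, 48, 282, 137]
t=6: [47, 137, 46, 231]
t=7: [144, 262, 152, 327]
t=8: [254, 39, 265, 64]
t=9: [18, 113, 26, 140]
t=10: [103, 221, 115, 252]
t=11: [230, 306, 211, 60]
t=12: [325, 75, 329, 159]
t=13: [55, 173, 68, 264]
t=14: [162, 275, 147, 56]
t=15: [275, 56, 271, 146]
t=16: [29, 146, 41, 243]
t=17: [123, 238, 109, 39]
t=18: [220, 34, 217, 118]
t=19: [329, 147, 339, 237]
t=20: [67, 267, 78, 323]
t=21: [149, 30, 164, 52]
t=22: [270, 126, 290, 152]
t=23: [38, 232, 49, 261]
t=24: [142, 303, 121, 55]
t=25: [249, 65, 236, 142]
t=26: [52, 155, 318, 272]
t=27: [145, 253, 47, 45]
t=28: [239, 43, 145, 117]
t=29: [37, 124, 248, 230]
t=30: [118, 245, 48, 313]
t=31: [207, 28, 134, 42]
t=32: [314, 128, 257, 135]
t=33: [55, 234, 35, 239]
t=34: [161, 305, 106, 44]
t=35: [270, 67, 219, 127]
t=36: [61, 156, 310, 252]
t=37: [155, 255, 44, 36]
t=38: [251, 44, 142, 107]
t=39: [42, 125, 244, 218]
t=40: [125, 246, 47, 308]
t=41: [215, 29, 133, 41]
t=42: [317, 129, 256, 134]
t=43: [56, 235, 35, 238]
t=44: [162, 305, 106, 44]
t=45: [271, 67, 220, 127]
t=46: [61, 156, 311, 252]
t=47: [155, 255, 44, 36]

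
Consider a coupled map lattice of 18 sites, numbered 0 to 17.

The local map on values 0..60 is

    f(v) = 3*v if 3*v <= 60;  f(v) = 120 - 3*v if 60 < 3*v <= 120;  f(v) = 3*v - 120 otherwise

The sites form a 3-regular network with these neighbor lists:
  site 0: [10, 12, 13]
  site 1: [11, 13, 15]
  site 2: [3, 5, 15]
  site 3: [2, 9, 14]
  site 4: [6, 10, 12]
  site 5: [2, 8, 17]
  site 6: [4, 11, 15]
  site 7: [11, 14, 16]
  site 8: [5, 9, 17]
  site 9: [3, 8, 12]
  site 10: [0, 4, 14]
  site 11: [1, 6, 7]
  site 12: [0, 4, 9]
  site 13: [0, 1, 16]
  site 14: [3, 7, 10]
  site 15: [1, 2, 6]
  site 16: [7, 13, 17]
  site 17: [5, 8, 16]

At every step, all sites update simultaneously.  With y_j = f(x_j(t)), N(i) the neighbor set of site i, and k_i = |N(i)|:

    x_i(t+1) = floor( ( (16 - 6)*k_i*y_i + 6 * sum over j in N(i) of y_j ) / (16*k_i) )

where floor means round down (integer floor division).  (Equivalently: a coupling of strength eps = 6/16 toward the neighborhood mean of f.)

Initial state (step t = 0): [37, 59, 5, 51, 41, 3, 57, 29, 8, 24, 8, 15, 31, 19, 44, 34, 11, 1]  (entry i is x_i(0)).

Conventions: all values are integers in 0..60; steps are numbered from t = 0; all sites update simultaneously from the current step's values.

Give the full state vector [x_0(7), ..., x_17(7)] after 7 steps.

Simulating step by step:
t=0: [37, 59, 5, 51, 41, 3, 57, 29, 8, 24, 8, 15, 31, 19, 44, 34, 11, 1]
t=1: [19, 50, 16, 30, 14, 10, 40, 31, 22, 40, 18, 45, 24, 48, 18, 26, 32, 10]
t=2: [51, 28, 42, 31, 39, 35, 12, 28, 41, 16, 52, 16, 42, 28, 47, 36, 25, 32]
t=3: [30, 34, 10, 26, 11, 13, 30, 36, 12, 34, 29, 43, 14, 36, 25, 17, 40, 22]
t=4: [29, 20, 35, 37, 33, 39, 30, 14, 36, 26, 34, 13, 36, 13, 39, 41, 9, 43]
t=5: [29, 47, 11, 13, 20, 6, 26, 34, 14, 30, 18, 40, 19, 39, 10, 15, 28, 10]
t=6: [34, 19, 33, 36, 56, 24, 39, 19, 36, 36, 49, 10, 51, 13, 32, 40, 28, 30]
t=7: [23, 44, 20, 14, 37, 37, 11, 46, 18, 14, 28, 33, 30, 38, 27, 10, 38, 30]

Answer: [23, 44, 20, 14, 37, 37, 11, 46, 18, 14, 28, 33, 30, 38, 27, 10, 38, 30]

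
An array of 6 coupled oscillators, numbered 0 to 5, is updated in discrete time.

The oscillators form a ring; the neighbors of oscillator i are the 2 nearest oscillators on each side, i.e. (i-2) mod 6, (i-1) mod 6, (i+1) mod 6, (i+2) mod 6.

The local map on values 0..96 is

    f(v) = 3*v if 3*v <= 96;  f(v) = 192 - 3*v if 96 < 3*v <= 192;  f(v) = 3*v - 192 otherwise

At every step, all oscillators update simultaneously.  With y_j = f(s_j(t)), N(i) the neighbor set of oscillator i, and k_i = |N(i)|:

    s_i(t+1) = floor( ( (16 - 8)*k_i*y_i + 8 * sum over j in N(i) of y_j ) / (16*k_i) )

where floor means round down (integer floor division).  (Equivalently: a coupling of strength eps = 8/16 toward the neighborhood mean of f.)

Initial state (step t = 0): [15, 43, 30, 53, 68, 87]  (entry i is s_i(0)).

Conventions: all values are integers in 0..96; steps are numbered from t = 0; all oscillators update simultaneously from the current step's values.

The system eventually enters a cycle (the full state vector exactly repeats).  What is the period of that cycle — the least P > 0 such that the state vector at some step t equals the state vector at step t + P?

Simulating step by step:
t=0: [15, 43, 30, 53, 68, 87]
t=1: [51, 61, 64, 45, 35, 53]
t=2: [35, 20, 24, 44, 59, 40]
t=3: [70, 66, 63, 57, 43, 63]
t=4: [18, 8, 15, 19, 37, 15]
t=5: [51, 37, 49, 52, 65, 49]
t=6: [41, 61, 42, 39, 22, 42]
t=7: [60, 39, 60, 63, 67, 60]
t=8: [19, 42, 18, 15, 9, 18]
t=9: [53, 59, 51, 47, 39, 51]
t=10: [37, 27, 41, 46, 57, 41]
t=11: [70, 74, 64, 57, 44, 64]
t=12: [20, 19, 16, 21, 34, 16]
t=13: [60, 55, 57, 61, 72, 57]
t=14: [17, 21, 19, 16, 19, 19]
t=15: [54, 58, 55, 53, 55, 55]
t=16: [27, 23, 27, 28, 28, 27]
t=17: [79, 75, 80, 81, 82, 80]
t=18: [45, 40, 46, 48, 51, 46]
t=19: [55, 62, 54, 51, 46, 54]
t=20: [28, 18, 30, 34, 42, 30]
t=21: [79, 71, 81, 82, 77, 81]
t=22: [42, 35, 45, 47, 44, 45]
t=23: [65, 72, 61, 58, 58, 61]
t=24: [9, 16, 12, 16, 13, 12]
t=25: [33, 42, 38, 43, 37, 38]
t=26: [84, 72, 76, 69, 79, 76]
t=27: [47, 30, 36, 25, 40, 36]
t=28: [66, 81, 78, 78, 72, 78]
t=29: [22, 42, 36, 40, 28, 36]
t=30: [72, 71, 78, 75, 80, 78]
t=31: [31, 28, 36, 35, 41, 36]
t=32: [86, 85, 83, 83, 78, 83]
t=33: [60, 61, 57, 55, 50, 57]
t=34: [17, 14, 21, 25, 31, 21]
t=35: [58, 52, 64, 70, 78, 64]
t=36: [18, 22, 14, 18, 25, 14]
t=37: [55, 57, 52, 55, 61, 52]
t=38: [26, 26, 28, 26, 20, 28]
t=39: [77, 79, 78, 77, 70, 78]
t=40: [37, 42, 38, 37, 29, 38]
t=41: [79, 72, 78, 79, 83, 78]
t=42: [43, 33, 42, 43, 50, 42]
t=43: [64, 78, 65, 64, 53, 65]
t=44: [10, 21, 10, 10, 17, 10]
t=45: [36, 46, 36, 36, 40, 36]
t=46: [78, 69, 78, 78, 78, 78]
t=47: [38, 28, 38, 38, 42, 38]
t=48: [77, 81, 77, 77, 72, 77]
t=49: [38, 45, 38, 38, 31, 38]
t=50: [77, 67, 77, 77, 85, 77]
t=51: [38, 24, 38, 38, 51, 38]
t=52: [72, 75, 72, 72, 58, 72]
t=53: [24, 28, 24, 24, 21, 24]
t=54: [72, 78, 72, 72, 67, 72]
t=55: [24, 33, 24, 24, 16, 24]
t=56: [71, 82, 71, 71, 60, 71]
t=57: [24, 37, 24, 24, 16, 24]
t=58: [70, 76, 70, 70, 60, 70]
t=59: [19, 27, 19, 19, 15, 19]
t=60: [58, 69, 58, 58, 51, 58]
t=61: [20, 16, 20, 20, 28, 20]
t=62: [61, 54, 61, 61, 72, 61]
t=63: [13, 19, 13, 13, 16, 13]
t=64: [42, 48, 42, 42, 43, 42]
t=65: [63, 57, 63, 63, 64, 63]
t=66: [4, 12, 4, 4, 1, 4]
t=67: [13, 24, 13, 13, 7, 13]
t=68: [40, 55, 40, 40, 30, 40]
t=69: [68, 49, 68, 68, 81, 68]
t=70: [21, 28, 21, 21, 31, 21]
t=71: [69, 73, 69, 69, 78, 69]
t=72: [19, 21, 19, 19, 28, 19]
t=73: [61, 60, 61, 61, 70, 61]
t=74: [10, 10, 10, 10, 13, 10]
t=75: [31, 30, 31, 31, 34, 31]
t=76: [92, 91, 92, 92, 91, 92]
t=77: [83, 82, 83, 83, 82, 83]
t=78: [56, 55, 56, 56, 55, 56]
t=79: [24, 25, 24, 24, 25, 24]
t=80: [72, 73, 72, 72, 73, 72]
t=81: [24, 25, 24, 24, 25, 24]

Answer: 2
Key observation: The state at step 79, [24, 25, 24, 24, 25, 24], reappears at step 81 — and no state repeats earlier — so the cycle the system enters has period 2.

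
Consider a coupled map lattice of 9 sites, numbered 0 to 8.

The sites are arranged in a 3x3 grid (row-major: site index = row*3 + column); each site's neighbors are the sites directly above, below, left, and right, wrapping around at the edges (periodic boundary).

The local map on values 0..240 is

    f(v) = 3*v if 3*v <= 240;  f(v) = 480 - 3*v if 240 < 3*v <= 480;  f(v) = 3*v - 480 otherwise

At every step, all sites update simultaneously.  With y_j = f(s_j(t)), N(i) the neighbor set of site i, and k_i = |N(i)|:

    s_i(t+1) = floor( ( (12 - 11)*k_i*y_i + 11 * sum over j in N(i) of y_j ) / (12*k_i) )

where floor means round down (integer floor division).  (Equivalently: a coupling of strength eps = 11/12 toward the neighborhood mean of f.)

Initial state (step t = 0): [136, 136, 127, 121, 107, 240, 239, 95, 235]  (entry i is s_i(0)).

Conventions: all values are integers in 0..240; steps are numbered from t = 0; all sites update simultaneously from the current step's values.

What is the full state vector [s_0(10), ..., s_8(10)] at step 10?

Simulating step by step:
t=0: [136, 136, 127, 121, 107, 240, 239, 95, 235]
t=1: [126, 126, 147, 172, 156, 157, 159, 175, 195]
t=2: [49, 53, 76, 31, 45, 44, 66, 54, 30]
t=3: [167, 167, 140, 148, 136, 136, 129, 146, 172]
t=4: [49, 46, 39, 62, 45, 52, 38, 54, 64]
t=5: [139, 140, 154, 142, 158, 157, 166, 146, 141]
t=6: [39, 34, 44, 26, 38, 31, 51, 35, 24]
t=7: [116, 115, 99, 115, 96, 98, 98, 109, 116]
t=8: [157, 162, 149, 170, 155, 162, 142, 160, 173]
t=9: [28, 13, 16, 21, 10, 27, 22, 26, 24]
t=10: [56, 58, 67, 65, 62, 55, 73, 53, 68]

Answer: [56, 58, 67, 65, 62, 55, 73, 53, 68]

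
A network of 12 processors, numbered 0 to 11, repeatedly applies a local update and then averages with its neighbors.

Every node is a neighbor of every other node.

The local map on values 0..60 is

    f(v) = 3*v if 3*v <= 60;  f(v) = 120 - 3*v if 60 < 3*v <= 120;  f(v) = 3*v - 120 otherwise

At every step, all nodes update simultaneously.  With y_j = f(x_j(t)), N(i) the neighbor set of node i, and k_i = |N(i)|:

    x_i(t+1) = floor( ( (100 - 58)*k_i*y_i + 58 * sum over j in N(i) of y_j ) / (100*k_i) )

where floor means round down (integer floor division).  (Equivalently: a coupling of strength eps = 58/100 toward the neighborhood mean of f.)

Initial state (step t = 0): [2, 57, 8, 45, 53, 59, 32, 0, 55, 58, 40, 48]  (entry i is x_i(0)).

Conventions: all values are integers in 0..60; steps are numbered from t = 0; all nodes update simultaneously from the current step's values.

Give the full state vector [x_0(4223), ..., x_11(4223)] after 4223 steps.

Answer: [44, 43, 43, 41, 44, 41, 43, 41, 42, 42, 41, 43]
Key observation: The state at step 10, [56, 55, 55, 53, 56, 53, 55, 53, 54, 54, 53, 55], reappears at step 14: the system is in a cycle of period 4 from step 10 on.  Therefore the state at step 4223 equals the state at step 10 + ((4223 - 10) mod 4) = 11, which is [44, 43, 43, 41, 44, 41, 43, 41, 42, 42, 41, 43].

Derivation:
t=0: [2, 57, 8, 45, 53, 59, 32, 0, 55, 58, 40, 48]
t=1: [20, 36, 26, 23, 32, 38, 26, 17, 34, 37, 17, 26]
t=2: [43, 25, 36, 40, 30, 23, 36, 40, 28, 24, 40, 36]
t=3: [16, 29, 17, 13, 24, 32, 17, 13, 26, 31, 13, 17]
t=4: [43, 38, 44, 40, 43, 34, 44, 40, 41, 35, 40, 44]
t=5: [8, 7, 9, 5, 8, 11, 9, 5, 6, 10, 5, 9]
t=6: [23, 22, 24, 20, 23, 26, 24, 20, 21, 25, 20, 24]
t=7: [51, 52, 50, 54, 51, 48, 50, 54, 53, 49, 54, 50]
t=8: [33, 34, 32, 36, 33, 30, 32, 36, 35, 31, 36, 32]
t=9: [20, 19, 21, 17, 20, 23, 21, 17, 18, 22, 17, 21]
t=10: [56, 55, 55, 53, 56, 53, 55, 53, 54, 54, 53, 55]
t=11: [44, 43, 43, 41, 44, 41, 43, 41, 42, 42, 41, 43]
t=12: [8, 7, 7, 5, 8, 5, 7, 5, 6, 6, 5, 7]
t=13: [20, 19, 19, 17, 20, 17, 19, 17, 18, 18, 17, 19]
t=14: [56, 55, 55, 53, 56, 53, 55, 53, 54, 54, 53, 55]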